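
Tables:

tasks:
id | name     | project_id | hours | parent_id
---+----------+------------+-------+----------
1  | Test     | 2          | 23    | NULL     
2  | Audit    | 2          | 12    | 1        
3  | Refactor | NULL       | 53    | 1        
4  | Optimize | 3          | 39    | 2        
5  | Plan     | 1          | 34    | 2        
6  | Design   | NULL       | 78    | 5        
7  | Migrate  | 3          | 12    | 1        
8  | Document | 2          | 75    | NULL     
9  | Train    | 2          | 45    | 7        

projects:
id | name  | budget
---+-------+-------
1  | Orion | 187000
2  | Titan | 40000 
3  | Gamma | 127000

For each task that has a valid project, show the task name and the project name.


INNER JOIN keeps only tasks rows whose project_id matches an id in projects. Walk through each task:
  - task 1 (Test): project_id=2 -> matches Titan
  - task 2 (Audit): project_id=2 -> matches Titan
  - task 3 (Refactor): project_id=NULL, no match -> dropped
  - task 4 (Optimize): project_id=3 -> matches Gamma
  - task 5 (Plan): project_id=1 -> matches Orion
  - task 6 (Design): project_id=NULL, no match -> dropped
  - task 7 (Migrate): project_id=3 -> matches Gamma
  - task 8 (Document): project_id=2 -> matches Titan
  - task 9 (Train): project_id=2 -> matches Titan
So 2 of 9 rows are dropped.

SQL:
SELECT a.name, b.name AS project
FROM tasks a
INNER JOIN projects b ON a.project_id = b.id

Result:
name     | project
---------+--------
Test     | Titan  
Audit    | Titan  
Optimize | Gamma  
Plan     | Orion  
Migrate  | Gamma  
Document | Titan  
Train    | Titan  


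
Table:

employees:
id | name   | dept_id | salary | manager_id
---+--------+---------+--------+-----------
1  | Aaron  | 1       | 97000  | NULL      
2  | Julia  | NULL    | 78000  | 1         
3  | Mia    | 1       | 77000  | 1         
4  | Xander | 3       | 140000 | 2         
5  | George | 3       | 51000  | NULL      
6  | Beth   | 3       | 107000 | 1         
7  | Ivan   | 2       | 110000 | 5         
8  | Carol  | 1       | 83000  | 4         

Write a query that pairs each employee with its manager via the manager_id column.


This is a self-join: employees is joined to a second copy of itself, matching each row's manager_id to another row's id. Use LEFT JOIN so rows with manager_id=NULL are kept.
  - employee 1 (Aaron): manager_id=NULL -> NULL
  - employee 2 (Julia): manager_id=1 -> Aaron
  - employee 3 (Mia): manager_id=1 -> Aaron
  - employee 4 (Xander): manager_id=2 -> Julia
  - employee 5 (George): manager_id=NULL -> NULL
  - employee 6 (Beth): manager_id=1 -> Aaron
  - employee 7 (Ivan): manager_id=5 -> George
  - employee 8 (Carol): manager_id=4 -> Xander

SQL:
SELECT a.name AS item, b.name AS manager
FROM employees a
LEFT JOIN employees b ON a.manager_id = b.id

Result:
item   | manager
-------+--------
Aaron  | NULL   
Julia  | Aaron  
Mia    | Aaron  
Xander | Julia  
George | NULL   
Beth   | Aaron  
Ivan   | George 
Carol  | Xander 


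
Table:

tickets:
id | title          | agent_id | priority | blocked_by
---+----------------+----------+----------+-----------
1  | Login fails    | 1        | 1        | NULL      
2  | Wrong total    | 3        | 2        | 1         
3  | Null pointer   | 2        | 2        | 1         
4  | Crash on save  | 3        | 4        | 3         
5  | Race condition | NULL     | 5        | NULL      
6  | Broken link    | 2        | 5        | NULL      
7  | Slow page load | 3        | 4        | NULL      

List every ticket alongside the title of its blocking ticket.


This is a self-join: tickets is joined to a second copy of itself, matching each row's blocked_by to another row's id. Use LEFT JOIN so rows with blocked_by=NULL are kept.
  - ticket 1 (Login fails): blocked_by=NULL -> NULL
  - ticket 2 (Wrong total): blocked_by=1 -> Login fails
  - ticket 3 (Null pointer): blocked_by=1 -> Login fails
  - ticket 4 (Crash on save): blocked_by=3 -> Null pointer
  - ticket 5 (Race condition): blocked_by=NULL -> NULL
  - ticket 6 (Broken link): blocked_by=NULL -> NULL
  - ticket 7 (Slow page load): blocked_by=NULL -> NULL

SQL:
SELECT a.title AS item, b.title AS blocked_by
FROM tickets a
LEFT JOIN tickets b ON a.blocked_by = b.id

Result:
item           | blocked_by  
---------------+-------------
Login fails    | NULL        
Wrong total    | Login fails 
Null pointer   | Login fails 
Crash on save  | Null pointer
Race condition | NULL        
Broken link    | NULL        
Slow page load | NULL        


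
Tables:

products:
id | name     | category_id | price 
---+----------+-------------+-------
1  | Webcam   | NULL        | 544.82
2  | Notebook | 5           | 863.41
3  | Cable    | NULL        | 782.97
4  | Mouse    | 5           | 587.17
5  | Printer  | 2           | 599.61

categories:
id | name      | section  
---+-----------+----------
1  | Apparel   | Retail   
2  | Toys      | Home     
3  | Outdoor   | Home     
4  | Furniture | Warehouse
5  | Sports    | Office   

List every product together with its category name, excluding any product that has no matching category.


INNER JOIN keeps only products rows whose category_id matches an id in categories. Walk through each product:
  - product 1 (Webcam): category_id=NULL, no match -> dropped
  - product 2 (Notebook): category_id=5 -> matches Sports
  - product 3 (Cable): category_id=NULL, no match -> dropped
  - product 4 (Mouse): category_id=5 -> matches Sports
  - product 5 (Printer): category_id=2 -> matches Toys
So 2 of 5 rows are dropped.

SQL:
SELECT a.name, b.name AS category
FROM products a
INNER JOIN categories b ON a.category_id = b.id

Result:
name     | category
---------+---------
Notebook | Sports  
Mouse    | Sports  
Printer  | Toys    


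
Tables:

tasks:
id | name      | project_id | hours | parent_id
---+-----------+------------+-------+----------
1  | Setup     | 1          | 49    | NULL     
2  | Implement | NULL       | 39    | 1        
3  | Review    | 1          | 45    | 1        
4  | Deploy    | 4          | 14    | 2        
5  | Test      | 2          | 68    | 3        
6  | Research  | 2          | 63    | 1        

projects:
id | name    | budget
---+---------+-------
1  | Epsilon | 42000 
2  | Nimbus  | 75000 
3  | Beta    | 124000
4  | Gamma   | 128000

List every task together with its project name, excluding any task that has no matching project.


INNER JOIN keeps only tasks rows whose project_id matches an id in projects. Walk through each task:
  - task 1 (Setup): project_id=1 -> matches Epsilon
  - task 2 (Implement): project_id=NULL, no match -> dropped
  - task 3 (Review): project_id=1 -> matches Epsilon
  - task 4 (Deploy): project_id=4 -> matches Gamma
  - task 5 (Test): project_id=2 -> matches Nimbus
  - task 6 (Research): project_id=2 -> matches Nimbus
So 1 of 6 rows is dropped.

SQL:
SELECT a.name, b.name AS project
FROM tasks a
INNER JOIN projects b ON a.project_id = b.id

Result:
name     | project
---------+--------
Setup    | Epsilon
Review   | Epsilon
Deploy   | Gamma  
Test     | Nimbus 
Research | Nimbus 


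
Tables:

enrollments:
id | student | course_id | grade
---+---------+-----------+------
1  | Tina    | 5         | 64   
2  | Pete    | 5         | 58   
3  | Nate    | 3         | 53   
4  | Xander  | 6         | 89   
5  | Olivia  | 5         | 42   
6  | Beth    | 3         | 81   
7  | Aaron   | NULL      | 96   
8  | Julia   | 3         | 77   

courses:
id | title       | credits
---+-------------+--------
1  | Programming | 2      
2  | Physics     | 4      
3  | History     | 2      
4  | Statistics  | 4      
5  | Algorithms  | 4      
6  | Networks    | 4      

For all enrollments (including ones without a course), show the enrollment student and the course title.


LEFT JOIN keeps every row from enrollments (the left table); where course_id has no match in courses, the course columns become NULL. Walk through each enrollment:
  - enrollment 1 (Tina): course_id=5 -> matches Algorithms
  - enrollment 2 (Pete): course_id=5 -> matches Algorithms
  - enrollment 3 (Nate): course_id=3 -> matches History
  - enrollment 4 (Xander): course_id=6 -> matches Networks
  - enrollment 5 (Olivia): course_id=5 -> matches Algorithms
  - enrollment 6 (Beth): course_id=3 -> matches History
  - enrollment 7 (Aaron): course_id=NULL, no match -> kept with NULL
  - enrollment 8 (Julia): course_id=3 -> matches History
All 8 rows appear; 1 has NULL course.

SQL:
SELECT a.student, b.title AS course
FROM enrollments a
LEFT JOIN courses b ON a.course_id = b.id

Result:
student | course    
--------+-----------
Tina    | Algorithms
Pete    | Algorithms
Nate    | History   
Xander  | Networks  
Olivia  | Algorithms
Beth    | History   
Aaron   | NULL      
Julia   | History   


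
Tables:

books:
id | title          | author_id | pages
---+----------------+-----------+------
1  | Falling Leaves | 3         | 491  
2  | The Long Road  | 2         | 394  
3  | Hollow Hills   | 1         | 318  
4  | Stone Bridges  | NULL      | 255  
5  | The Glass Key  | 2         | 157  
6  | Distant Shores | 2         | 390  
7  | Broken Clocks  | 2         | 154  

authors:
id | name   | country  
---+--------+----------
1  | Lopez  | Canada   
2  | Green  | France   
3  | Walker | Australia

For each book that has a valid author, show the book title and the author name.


INNER JOIN keeps only books rows whose author_id matches an id in authors. Walk through each book:
  - book 1 (Falling Leaves): author_id=3 -> matches Walker
  - book 2 (The Long Road): author_id=2 -> matches Green
  - book 3 (Hollow Hills): author_id=1 -> matches Lopez
  - book 4 (Stone Bridges): author_id=NULL, no match -> dropped
  - book 5 (The Glass Key): author_id=2 -> matches Green
  - book 6 (Distant Shores): author_id=2 -> matches Green
  - book 7 (Broken Clocks): author_id=2 -> matches Green
So 1 of 7 rows is dropped.

SQL:
SELECT a.title, b.name AS author
FROM books a
INNER JOIN authors b ON a.author_id = b.id

Result:
title          | author
---------------+-------
Falling Leaves | Walker
The Long Road  | Green 
Hollow Hills   | Lopez 
The Glass Key  | Green 
Distant Shores | Green 
Broken Clocks  | Green 


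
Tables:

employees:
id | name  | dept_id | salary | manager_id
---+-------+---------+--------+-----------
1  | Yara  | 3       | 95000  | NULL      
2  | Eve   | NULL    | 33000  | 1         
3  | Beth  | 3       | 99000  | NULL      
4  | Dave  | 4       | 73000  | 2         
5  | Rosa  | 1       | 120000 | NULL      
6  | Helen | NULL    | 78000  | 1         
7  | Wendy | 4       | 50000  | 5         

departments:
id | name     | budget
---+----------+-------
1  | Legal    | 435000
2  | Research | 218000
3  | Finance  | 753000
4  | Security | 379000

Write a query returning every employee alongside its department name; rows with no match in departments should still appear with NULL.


LEFT JOIN keeps every row from employees (the left table); where dept_id has no match in departments, the department columns become NULL. Walk through each employee:
  - employee 1 (Yara): dept_id=3 -> matches Finance
  - employee 2 (Eve): dept_id=NULL, no match -> kept with NULL
  - employee 3 (Beth): dept_id=3 -> matches Finance
  - employee 4 (Dave): dept_id=4 -> matches Security
  - employee 5 (Rosa): dept_id=1 -> matches Legal
  - employee 6 (Helen): dept_id=NULL, no match -> kept with NULL
  - employee 7 (Wendy): dept_id=4 -> matches Security
All 7 rows appear; 2 have NULL department.

SQL:
SELECT a.name, b.name AS department
FROM employees a
LEFT JOIN departments b ON a.dept_id = b.id

Result:
name  | department
------+-----------
Yara  | Finance   
Eve   | NULL      
Beth  | Finance   
Dave  | Security  
Rosa  | Legal     
Helen | NULL      
Wendy | Security  


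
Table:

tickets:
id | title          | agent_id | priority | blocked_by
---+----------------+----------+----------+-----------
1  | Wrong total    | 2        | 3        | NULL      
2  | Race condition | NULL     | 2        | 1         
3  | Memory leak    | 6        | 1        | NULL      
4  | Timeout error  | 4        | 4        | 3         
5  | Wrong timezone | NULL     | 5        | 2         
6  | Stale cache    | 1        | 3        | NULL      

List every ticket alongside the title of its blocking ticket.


This is a self-join: tickets is joined to a second copy of itself, matching each row's blocked_by to another row's id. Use LEFT JOIN so rows with blocked_by=NULL are kept.
  - ticket 1 (Wrong total): blocked_by=NULL -> NULL
  - ticket 2 (Race condition): blocked_by=1 -> Wrong total
  - ticket 3 (Memory leak): blocked_by=NULL -> NULL
  - ticket 4 (Timeout error): blocked_by=3 -> Memory leak
  - ticket 5 (Wrong timezone): blocked_by=2 -> Race condition
  - ticket 6 (Stale cache): blocked_by=NULL -> NULL

SQL:
SELECT a.title AS item, b.title AS blocked_by
FROM tickets a
LEFT JOIN tickets b ON a.blocked_by = b.id

Result:
item           | blocked_by    
---------------+---------------
Wrong total    | NULL          
Race condition | Wrong total   
Memory leak    | NULL          
Timeout error  | Memory leak   
Wrong timezone | Race condition
Stale cache    | NULL          


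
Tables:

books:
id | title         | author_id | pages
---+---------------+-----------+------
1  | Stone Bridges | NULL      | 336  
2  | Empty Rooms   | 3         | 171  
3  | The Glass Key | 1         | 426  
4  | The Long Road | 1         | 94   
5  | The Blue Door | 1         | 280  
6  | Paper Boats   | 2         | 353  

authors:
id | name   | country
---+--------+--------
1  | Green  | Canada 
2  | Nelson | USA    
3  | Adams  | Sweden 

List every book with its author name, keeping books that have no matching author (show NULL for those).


LEFT JOIN keeps every row from books (the left table); where author_id has no match in authors, the author columns become NULL. Walk through each book:
  - book 1 (Stone Bridges): author_id=NULL, no match -> kept with NULL
  - book 2 (Empty Rooms): author_id=3 -> matches Adams
  - book 3 (The Glass Key): author_id=1 -> matches Green
  - book 4 (The Long Road): author_id=1 -> matches Green
  - book 5 (The Blue Door): author_id=1 -> matches Green
  - book 6 (Paper Boats): author_id=2 -> matches Nelson
All 6 rows appear; 1 has NULL author.

SQL:
SELECT a.title, b.name AS author
FROM books a
LEFT JOIN authors b ON a.author_id = b.id

Result:
title         | author
--------------+-------
Stone Bridges | NULL  
Empty Rooms   | Adams 
The Glass Key | Green 
The Long Road | Green 
The Blue Door | Green 
Paper Boats   | Nelson


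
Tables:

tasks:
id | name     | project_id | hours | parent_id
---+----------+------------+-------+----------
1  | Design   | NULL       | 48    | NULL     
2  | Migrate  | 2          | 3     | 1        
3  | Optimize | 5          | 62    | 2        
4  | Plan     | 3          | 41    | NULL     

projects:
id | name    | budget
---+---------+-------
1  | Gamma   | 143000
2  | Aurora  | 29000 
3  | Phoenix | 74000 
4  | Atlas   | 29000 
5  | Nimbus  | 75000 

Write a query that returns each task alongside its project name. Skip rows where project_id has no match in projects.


INNER JOIN keeps only tasks rows whose project_id matches an id in projects. Walk through each task:
  - task 1 (Design): project_id=NULL, no match -> dropped
  - task 2 (Migrate): project_id=2 -> matches Aurora
  - task 3 (Optimize): project_id=5 -> matches Nimbus
  - task 4 (Plan): project_id=3 -> matches Phoenix
So 1 of 4 rows is dropped.

SQL:
SELECT a.name, b.name AS project
FROM tasks a
INNER JOIN projects b ON a.project_id = b.id

Result:
name     | project
---------+--------
Migrate  | Aurora 
Optimize | Nimbus 
Plan     | Phoenix


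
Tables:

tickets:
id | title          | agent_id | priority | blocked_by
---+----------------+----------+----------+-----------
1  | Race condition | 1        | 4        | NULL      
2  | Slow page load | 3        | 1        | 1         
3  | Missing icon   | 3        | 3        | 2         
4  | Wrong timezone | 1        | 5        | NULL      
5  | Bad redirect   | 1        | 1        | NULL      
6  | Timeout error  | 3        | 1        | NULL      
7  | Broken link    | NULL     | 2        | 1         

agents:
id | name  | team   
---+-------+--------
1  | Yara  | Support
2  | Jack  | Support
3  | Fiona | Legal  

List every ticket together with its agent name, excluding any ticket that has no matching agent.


INNER JOIN keeps only tickets rows whose agent_id matches an id in agents. Walk through each ticket:
  - ticket 1 (Race condition): agent_id=1 -> matches Yara
  - ticket 2 (Slow page load): agent_id=3 -> matches Fiona
  - ticket 3 (Missing icon): agent_id=3 -> matches Fiona
  - ticket 4 (Wrong timezone): agent_id=1 -> matches Yara
  - ticket 5 (Bad redirect): agent_id=1 -> matches Yara
  - ticket 6 (Timeout error): agent_id=3 -> matches Fiona
  - ticket 7 (Broken link): agent_id=NULL, no match -> dropped
So 1 of 7 rows is dropped.

SQL:
SELECT a.title, b.name AS agent
FROM tickets a
INNER JOIN agents b ON a.agent_id = b.id

Result:
title          | agent
---------------+------
Race condition | Yara 
Slow page load | Fiona
Missing icon   | Fiona
Wrong timezone | Yara 
Bad redirect   | Yara 
Timeout error  | Fiona


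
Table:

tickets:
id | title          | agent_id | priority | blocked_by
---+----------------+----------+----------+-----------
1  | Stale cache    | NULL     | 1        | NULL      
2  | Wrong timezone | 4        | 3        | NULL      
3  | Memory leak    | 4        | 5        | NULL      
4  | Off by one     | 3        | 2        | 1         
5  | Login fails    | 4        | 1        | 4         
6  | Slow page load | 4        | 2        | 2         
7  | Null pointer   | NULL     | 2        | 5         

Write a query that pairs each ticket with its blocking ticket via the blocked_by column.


This is a self-join: tickets is joined to a second copy of itself, matching each row's blocked_by to another row's id. Use LEFT JOIN so rows with blocked_by=NULL are kept.
  - ticket 1 (Stale cache): blocked_by=NULL -> NULL
  - ticket 2 (Wrong timezone): blocked_by=NULL -> NULL
  - ticket 3 (Memory leak): blocked_by=NULL -> NULL
  - ticket 4 (Off by one): blocked_by=1 -> Stale cache
  - ticket 5 (Login fails): blocked_by=4 -> Off by one
  - ticket 6 (Slow page load): blocked_by=2 -> Wrong timezone
  - ticket 7 (Null pointer): blocked_by=5 -> Login fails

SQL:
SELECT a.title AS item, b.title AS blocked_by
FROM tickets a
LEFT JOIN tickets b ON a.blocked_by = b.id

Result:
item           | blocked_by    
---------------+---------------
Stale cache    | NULL          
Wrong timezone | NULL          
Memory leak    | NULL          
Off by one     | Stale cache   
Login fails    | Off by one    
Slow page load | Wrong timezone
Null pointer   | Login fails   


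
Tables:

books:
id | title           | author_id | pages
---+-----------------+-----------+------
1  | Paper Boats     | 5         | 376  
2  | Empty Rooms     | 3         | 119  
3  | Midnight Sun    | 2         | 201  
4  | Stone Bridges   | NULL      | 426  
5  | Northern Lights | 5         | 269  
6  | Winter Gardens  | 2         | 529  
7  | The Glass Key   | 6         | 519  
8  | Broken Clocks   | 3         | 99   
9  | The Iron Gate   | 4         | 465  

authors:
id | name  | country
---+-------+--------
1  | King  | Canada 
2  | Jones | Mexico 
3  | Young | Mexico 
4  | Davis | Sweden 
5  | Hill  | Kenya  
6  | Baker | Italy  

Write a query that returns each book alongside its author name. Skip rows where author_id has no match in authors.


INNER JOIN keeps only books rows whose author_id matches an id in authors. Walk through each book:
  - book 1 (Paper Boats): author_id=5 -> matches Hill
  - book 2 (Empty Rooms): author_id=3 -> matches Young
  - book 3 (Midnight Sun): author_id=2 -> matches Jones
  - book 4 (Stone Bridges): author_id=NULL, no match -> dropped
  - book 5 (Northern Lights): author_id=5 -> matches Hill
  - book 6 (Winter Gardens): author_id=2 -> matches Jones
  - book 7 (The Glass Key): author_id=6 -> matches Baker
  - book 8 (Broken Clocks): author_id=3 -> matches Young
  - book 9 (The Iron Gate): author_id=4 -> matches Davis
So 1 of 9 rows is dropped.

SQL:
SELECT a.title, b.name AS author
FROM books a
INNER JOIN authors b ON a.author_id = b.id

Result:
title           | author
----------------+-------
Paper Boats     | Hill  
Empty Rooms     | Young 
Midnight Sun    | Jones 
Northern Lights | Hill  
Winter Gardens  | Jones 
The Glass Key   | Baker 
Broken Clocks   | Young 
The Iron Gate   | Davis 


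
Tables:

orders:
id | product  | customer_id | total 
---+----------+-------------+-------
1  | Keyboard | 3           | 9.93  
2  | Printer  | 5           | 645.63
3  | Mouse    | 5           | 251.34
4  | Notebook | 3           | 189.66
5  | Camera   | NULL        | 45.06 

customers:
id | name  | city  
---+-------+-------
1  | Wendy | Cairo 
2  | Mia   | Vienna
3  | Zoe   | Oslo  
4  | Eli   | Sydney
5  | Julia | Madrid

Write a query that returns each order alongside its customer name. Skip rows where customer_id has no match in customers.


INNER JOIN keeps only orders rows whose customer_id matches an id in customers. Walk through each order:
  - order 1 (Keyboard): customer_id=3 -> matches Zoe
  - order 2 (Printer): customer_id=5 -> matches Julia
  - order 3 (Mouse): customer_id=5 -> matches Julia
  - order 4 (Notebook): customer_id=3 -> matches Zoe
  - order 5 (Camera): customer_id=NULL, no match -> dropped
So 1 of 5 rows is dropped.

SQL:
SELECT a.product, b.name AS customer
FROM orders a
INNER JOIN customers b ON a.customer_id = b.id

Result:
product  | customer
---------+---------
Keyboard | Zoe     
Printer  | Julia   
Mouse    | Julia   
Notebook | Zoe     


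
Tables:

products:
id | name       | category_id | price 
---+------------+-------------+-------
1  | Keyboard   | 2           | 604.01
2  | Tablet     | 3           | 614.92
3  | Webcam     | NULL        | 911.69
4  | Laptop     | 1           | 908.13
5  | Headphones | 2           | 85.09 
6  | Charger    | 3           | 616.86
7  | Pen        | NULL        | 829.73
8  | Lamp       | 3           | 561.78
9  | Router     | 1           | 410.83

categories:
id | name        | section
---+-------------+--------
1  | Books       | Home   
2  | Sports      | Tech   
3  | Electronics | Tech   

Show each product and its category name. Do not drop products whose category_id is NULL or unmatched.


LEFT JOIN keeps every row from products (the left table); where category_id has no match in categories, the category columns become NULL. Walk through each product:
  - product 1 (Keyboard): category_id=2 -> matches Sports
  - product 2 (Tablet): category_id=3 -> matches Electronics
  - product 3 (Webcam): category_id=NULL, no match -> kept with NULL
  - product 4 (Laptop): category_id=1 -> matches Books
  - product 5 (Headphones): category_id=2 -> matches Sports
  - product 6 (Charger): category_id=3 -> matches Electronics
  - product 7 (Pen): category_id=NULL, no match -> kept with NULL
  - product 8 (Lamp): category_id=3 -> matches Electronics
  - product 9 (Router): category_id=1 -> matches Books
All 9 rows appear; 2 have NULL category.

SQL:
SELECT a.name, b.name AS category
FROM products a
LEFT JOIN categories b ON a.category_id = b.id

Result:
name       | category   
-----------+------------
Keyboard   | Sports     
Tablet     | Electronics
Webcam     | NULL       
Laptop     | Books      
Headphones | Sports     
Charger    | Electronics
Pen        | NULL       
Lamp       | Electronics
Router     | Books      


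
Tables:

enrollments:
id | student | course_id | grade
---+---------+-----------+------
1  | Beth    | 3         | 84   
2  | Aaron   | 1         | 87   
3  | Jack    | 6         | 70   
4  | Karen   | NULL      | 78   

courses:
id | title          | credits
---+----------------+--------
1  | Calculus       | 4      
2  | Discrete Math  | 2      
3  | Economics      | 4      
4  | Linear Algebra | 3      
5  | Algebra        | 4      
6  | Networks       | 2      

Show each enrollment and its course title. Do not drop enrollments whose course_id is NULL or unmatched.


LEFT JOIN keeps every row from enrollments (the left table); where course_id has no match in courses, the course columns become NULL. Walk through each enrollment:
  - enrollment 1 (Beth): course_id=3 -> matches Economics
  - enrollment 2 (Aaron): course_id=1 -> matches Calculus
  - enrollment 3 (Jack): course_id=6 -> matches Networks
  - enrollment 4 (Karen): course_id=NULL, no match -> kept with NULL
All 4 rows appear; 1 has NULL course.

SQL:
SELECT a.student, b.title AS course
FROM enrollments a
LEFT JOIN courses b ON a.course_id = b.id

Result:
student | course   
--------+----------
Beth    | Economics
Aaron   | Calculus 
Jack    | Networks 
Karen   | NULL     


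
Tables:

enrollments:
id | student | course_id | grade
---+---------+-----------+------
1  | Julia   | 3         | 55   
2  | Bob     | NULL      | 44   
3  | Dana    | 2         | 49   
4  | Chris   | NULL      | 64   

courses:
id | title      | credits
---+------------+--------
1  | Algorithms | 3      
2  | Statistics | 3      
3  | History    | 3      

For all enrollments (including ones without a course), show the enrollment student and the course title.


LEFT JOIN keeps every row from enrollments (the left table); where course_id has no match in courses, the course columns become NULL. Walk through each enrollment:
  - enrollment 1 (Julia): course_id=3 -> matches History
  - enrollment 2 (Bob): course_id=NULL, no match -> kept with NULL
  - enrollment 3 (Dana): course_id=2 -> matches Statistics
  - enrollment 4 (Chris): course_id=NULL, no match -> kept with NULL
All 4 rows appear; 2 have NULL course.

SQL:
SELECT a.student, b.title AS course
FROM enrollments a
LEFT JOIN courses b ON a.course_id = b.id

Result:
student | course    
--------+-----------
Julia   | History   
Bob     | NULL      
Dana    | Statistics
Chris   | NULL      


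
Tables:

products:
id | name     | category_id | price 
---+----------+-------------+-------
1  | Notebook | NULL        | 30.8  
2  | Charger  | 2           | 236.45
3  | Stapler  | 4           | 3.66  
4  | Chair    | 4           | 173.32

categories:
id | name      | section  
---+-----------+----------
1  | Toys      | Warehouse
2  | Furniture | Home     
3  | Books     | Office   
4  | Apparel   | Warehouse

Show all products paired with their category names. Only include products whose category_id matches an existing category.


INNER JOIN keeps only products rows whose category_id matches an id in categories. Walk through each product:
  - product 1 (Notebook): category_id=NULL, no match -> dropped
  - product 2 (Charger): category_id=2 -> matches Furniture
  - product 3 (Stapler): category_id=4 -> matches Apparel
  - product 4 (Chair): category_id=4 -> matches Apparel
So 1 of 4 rows is dropped.

SQL:
SELECT a.name, b.name AS category
FROM products a
INNER JOIN categories b ON a.category_id = b.id

Result:
name    | category 
--------+----------
Charger | Furniture
Stapler | Apparel  
Chair   | Apparel  


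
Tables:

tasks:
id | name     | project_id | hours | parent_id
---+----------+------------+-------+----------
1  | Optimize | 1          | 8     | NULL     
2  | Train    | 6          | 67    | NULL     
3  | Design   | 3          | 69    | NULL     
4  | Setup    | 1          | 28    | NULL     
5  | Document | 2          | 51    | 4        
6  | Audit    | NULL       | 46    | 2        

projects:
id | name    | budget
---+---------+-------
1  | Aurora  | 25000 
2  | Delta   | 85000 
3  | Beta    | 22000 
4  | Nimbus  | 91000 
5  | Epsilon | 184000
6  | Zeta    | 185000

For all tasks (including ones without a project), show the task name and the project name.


LEFT JOIN keeps every row from tasks (the left table); where project_id has no match in projects, the project columns become NULL. Walk through each task:
  - task 1 (Optimize): project_id=1 -> matches Aurora
  - task 2 (Train): project_id=6 -> matches Zeta
  - task 3 (Design): project_id=3 -> matches Beta
  - task 4 (Setup): project_id=1 -> matches Aurora
  - task 5 (Document): project_id=2 -> matches Delta
  - task 6 (Audit): project_id=NULL, no match -> kept with NULL
All 6 rows appear; 1 has NULL project.

SQL:
SELECT a.name, b.name AS project
FROM tasks a
LEFT JOIN projects b ON a.project_id = b.id

Result:
name     | project
---------+--------
Optimize | Aurora 
Train    | Zeta   
Design   | Beta   
Setup    | Aurora 
Document | Delta  
Audit    | NULL   


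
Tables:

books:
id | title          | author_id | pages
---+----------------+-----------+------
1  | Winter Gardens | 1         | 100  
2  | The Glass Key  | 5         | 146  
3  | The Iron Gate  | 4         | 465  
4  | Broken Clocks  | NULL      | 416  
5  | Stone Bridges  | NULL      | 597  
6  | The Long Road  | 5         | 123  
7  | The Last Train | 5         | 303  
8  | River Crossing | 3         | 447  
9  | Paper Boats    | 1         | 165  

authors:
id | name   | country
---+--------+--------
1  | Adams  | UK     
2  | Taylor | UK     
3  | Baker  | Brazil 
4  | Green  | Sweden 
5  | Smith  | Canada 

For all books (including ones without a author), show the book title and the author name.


LEFT JOIN keeps every row from books (the left table); where author_id has no match in authors, the author columns become NULL. Walk through each book:
  - book 1 (Winter Gardens): author_id=1 -> matches Adams
  - book 2 (The Glass Key): author_id=5 -> matches Smith
  - book 3 (The Iron Gate): author_id=4 -> matches Green
  - book 4 (Broken Clocks): author_id=NULL, no match -> kept with NULL
  - book 5 (Stone Bridges): author_id=NULL, no match -> kept with NULL
  - book 6 (The Long Road): author_id=5 -> matches Smith
  - book 7 (The Last Train): author_id=5 -> matches Smith
  - book 8 (River Crossing): author_id=3 -> matches Baker
  - book 9 (Paper Boats): author_id=1 -> matches Adams
All 9 rows appear; 2 have NULL author.

SQL:
SELECT a.title, b.name AS author
FROM books a
LEFT JOIN authors b ON a.author_id = b.id

Result:
title          | author
---------------+-------
Winter Gardens | Adams 
The Glass Key  | Smith 
The Iron Gate  | Green 
Broken Clocks  | NULL  
Stone Bridges  | NULL  
The Long Road  | Smith 
The Last Train | Smith 
River Crossing | Baker 
Paper Boats    | Adams 


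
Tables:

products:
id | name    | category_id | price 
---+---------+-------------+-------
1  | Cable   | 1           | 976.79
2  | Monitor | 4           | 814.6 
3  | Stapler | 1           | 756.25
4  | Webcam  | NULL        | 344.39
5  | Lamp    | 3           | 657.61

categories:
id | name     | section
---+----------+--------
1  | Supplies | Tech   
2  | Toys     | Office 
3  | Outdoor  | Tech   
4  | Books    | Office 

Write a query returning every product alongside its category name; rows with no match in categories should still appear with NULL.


LEFT JOIN keeps every row from products (the left table); where category_id has no match in categories, the category columns become NULL. Walk through each product:
  - product 1 (Cable): category_id=1 -> matches Supplies
  - product 2 (Monitor): category_id=4 -> matches Books
  - product 3 (Stapler): category_id=1 -> matches Supplies
  - product 4 (Webcam): category_id=NULL, no match -> kept with NULL
  - product 5 (Lamp): category_id=3 -> matches Outdoor
All 5 rows appear; 1 has NULL category.

SQL:
SELECT a.name, b.name AS category
FROM products a
LEFT JOIN categories b ON a.category_id = b.id

Result:
name    | category
--------+---------
Cable   | Supplies
Monitor | Books   
Stapler | Supplies
Webcam  | NULL    
Lamp    | Outdoor 


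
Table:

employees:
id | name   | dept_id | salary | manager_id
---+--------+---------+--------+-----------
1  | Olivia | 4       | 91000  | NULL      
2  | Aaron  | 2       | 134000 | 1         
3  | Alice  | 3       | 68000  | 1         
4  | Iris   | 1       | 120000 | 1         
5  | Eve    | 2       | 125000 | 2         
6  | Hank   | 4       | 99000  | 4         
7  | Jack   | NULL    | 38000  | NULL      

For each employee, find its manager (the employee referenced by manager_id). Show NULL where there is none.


This is a self-join: employees is joined to a second copy of itself, matching each row's manager_id to another row's id. Use LEFT JOIN so rows with manager_id=NULL are kept.
  - employee 1 (Olivia): manager_id=NULL -> NULL
  - employee 2 (Aaron): manager_id=1 -> Olivia
  - employee 3 (Alice): manager_id=1 -> Olivia
  - employee 4 (Iris): manager_id=1 -> Olivia
  - employee 5 (Eve): manager_id=2 -> Aaron
  - employee 6 (Hank): manager_id=4 -> Iris
  - employee 7 (Jack): manager_id=NULL -> NULL

SQL:
SELECT a.name AS item, b.name AS manager
FROM employees a
LEFT JOIN employees b ON a.manager_id = b.id

Result:
item   | manager
-------+--------
Olivia | NULL   
Aaron  | Olivia 
Alice  | Olivia 
Iris   | Olivia 
Eve    | Aaron  
Hank   | Iris   
Jack   | NULL   


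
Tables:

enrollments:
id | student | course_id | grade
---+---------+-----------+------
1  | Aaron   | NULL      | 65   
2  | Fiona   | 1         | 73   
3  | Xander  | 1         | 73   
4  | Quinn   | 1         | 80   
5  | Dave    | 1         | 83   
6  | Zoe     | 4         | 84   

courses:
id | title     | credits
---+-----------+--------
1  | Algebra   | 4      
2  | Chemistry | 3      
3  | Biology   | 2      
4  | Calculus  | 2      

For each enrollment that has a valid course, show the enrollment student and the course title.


INNER JOIN keeps only enrollments rows whose course_id matches an id in courses. Walk through each enrollment:
  - enrollment 1 (Aaron): course_id=NULL, no match -> dropped
  - enrollment 2 (Fiona): course_id=1 -> matches Algebra
  - enrollment 3 (Xander): course_id=1 -> matches Algebra
  - enrollment 4 (Quinn): course_id=1 -> matches Algebra
  - enrollment 5 (Dave): course_id=1 -> matches Algebra
  - enrollment 6 (Zoe): course_id=4 -> matches Calculus
So 1 of 6 rows is dropped.

SQL:
SELECT a.student, b.title AS course
FROM enrollments a
INNER JOIN courses b ON a.course_id = b.id

Result:
student | course  
--------+---------
Fiona   | Algebra 
Xander  | Algebra 
Quinn   | Algebra 
Dave    | Algebra 
Zoe     | Calculus


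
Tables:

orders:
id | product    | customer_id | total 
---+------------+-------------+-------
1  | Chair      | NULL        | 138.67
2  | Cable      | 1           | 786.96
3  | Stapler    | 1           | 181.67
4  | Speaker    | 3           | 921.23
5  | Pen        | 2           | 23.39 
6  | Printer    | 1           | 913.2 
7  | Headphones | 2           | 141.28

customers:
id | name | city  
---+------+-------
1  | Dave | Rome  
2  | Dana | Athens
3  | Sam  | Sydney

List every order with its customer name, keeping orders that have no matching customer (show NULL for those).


LEFT JOIN keeps every row from orders (the left table); where customer_id has no match in customers, the customer columns become NULL. Walk through each order:
  - order 1 (Chair): customer_id=NULL, no match -> kept with NULL
  - order 2 (Cable): customer_id=1 -> matches Dave
  - order 3 (Stapler): customer_id=1 -> matches Dave
  - order 4 (Speaker): customer_id=3 -> matches Sam
  - order 5 (Pen): customer_id=2 -> matches Dana
  - order 6 (Printer): customer_id=1 -> matches Dave
  - order 7 (Headphones): customer_id=2 -> matches Dana
All 7 rows appear; 1 has NULL customer.

SQL:
SELECT a.product, b.name AS customer
FROM orders a
LEFT JOIN customers b ON a.customer_id = b.id

Result:
product    | customer
-----------+---------
Chair      | NULL    
Cable      | Dave    
Stapler    | Dave    
Speaker    | Sam     
Pen        | Dana    
Printer    | Dave    
Headphones | Dana    


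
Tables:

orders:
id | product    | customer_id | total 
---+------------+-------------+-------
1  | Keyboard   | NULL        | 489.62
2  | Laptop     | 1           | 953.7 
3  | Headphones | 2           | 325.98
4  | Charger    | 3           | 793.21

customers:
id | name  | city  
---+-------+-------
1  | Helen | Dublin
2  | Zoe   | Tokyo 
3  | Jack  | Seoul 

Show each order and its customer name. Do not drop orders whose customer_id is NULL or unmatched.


LEFT JOIN keeps every row from orders (the left table); where customer_id has no match in customers, the customer columns become NULL. Walk through each order:
  - order 1 (Keyboard): customer_id=NULL, no match -> kept with NULL
  - order 2 (Laptop): customer_id=1 -> matches Helen
  - order 3 (Headphones): customer_id=2 -> matches Zoe
  - order 4 (Charger): customer_id=3 -> matches Jack
All 4 rows appear; 1 has NULL customer.

SQL:
SELECT a.product, b.name AS customer
FROM orders a
LEFT JOIN customers b ON a.customer_id = b.id

Result:
product    | customer
-----------+---------
Keyboard   | NULL    
Laptop     | Helen   
Headphones | Zoe     
Charger    | Jack    


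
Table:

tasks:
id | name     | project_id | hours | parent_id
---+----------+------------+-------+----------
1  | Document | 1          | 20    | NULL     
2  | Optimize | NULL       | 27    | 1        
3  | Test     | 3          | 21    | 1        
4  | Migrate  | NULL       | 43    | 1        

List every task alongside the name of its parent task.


This is a self-join: tasks is joined to a second copy of itself, matching each row's parent_id to another row's id. Use LEFT JOIN so rows with parent_id=NULL are kept.
  - task 1 (Document): parent_id=NULL -> NULL
  - task 2 (Optimize): parent_id=1 -> Document
  - task 3 (Test): parent_id=1 -> Document
  - task 4 (Migrate): parent_id=1 -> Document

SQL:
SELECT a.name AS item, b.name AS parent
FROM tasks a
LEFT JOIN tasks b ON a.parent_id = b.id

Result:
item     | parent  
---------+---------
Document | NULL    
Optimize | Document
Test     | Document
Migrate  | Document


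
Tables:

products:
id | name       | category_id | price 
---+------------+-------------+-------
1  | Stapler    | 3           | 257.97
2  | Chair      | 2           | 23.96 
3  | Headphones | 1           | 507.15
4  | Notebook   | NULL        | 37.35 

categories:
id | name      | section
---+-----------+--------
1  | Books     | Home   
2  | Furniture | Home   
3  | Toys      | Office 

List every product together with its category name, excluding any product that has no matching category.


INNER JOIN keeps only products rows whose category_id matches an id in categories. Walk through each product:
  - product 1 (Stapler): category_id=3 -> matches Toys
  - product 2 (Chair): category_id=2 -> matches Furniture
  - product 3 (Headphones): category_id=1 -> matches Books
  - product 4 (Notebook): category_id=NULL, no match -> dropped
So 1 of 4 rows is dropped.

SQL:
SELECT a.name, b.name AS category
FROM products a
INNER JOIN categories b ON a.category_id = b.id

Result:
name       | category 
-----------+----------
Stapler    | Toys     
Chair      | Furniture
Headphones | Books    


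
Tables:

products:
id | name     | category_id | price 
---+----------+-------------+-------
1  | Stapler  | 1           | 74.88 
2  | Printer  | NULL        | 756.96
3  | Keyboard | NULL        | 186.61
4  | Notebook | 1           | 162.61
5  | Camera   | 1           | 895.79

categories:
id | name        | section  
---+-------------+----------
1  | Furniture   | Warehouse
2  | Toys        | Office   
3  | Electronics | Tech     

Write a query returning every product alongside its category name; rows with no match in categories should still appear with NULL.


LEFT JOIN keeps every row from products (the left table); where category_id has no match in categories, the category columns become NULL. Walk through each product:
  - product 1 (Stapler): category_id=1 -> matches Furniture
  - product 2 (Printer): category_id=NULL, no match -> kept with NULL
  - product 3 (Keyboard): category_id=NULL, no match -> kept with NULL
  - product 4 (Notebook): category_id=1 -> matches Furniture
  - product 5 (Camera): category_id=1 -> matches Furniture
All 5 rows appear; 2 have NULL category.

SQL:
SELECT a.name, b.name AS category
FROM products a
LEFT JOIN categories b ON a.category_id = b.id

Result:
name     | category 
---------+----------
Stapler  | Furniture
Printer  | NULL     
Keyboard | NULL     
Notebook | Furniture
Camera   | Furniture


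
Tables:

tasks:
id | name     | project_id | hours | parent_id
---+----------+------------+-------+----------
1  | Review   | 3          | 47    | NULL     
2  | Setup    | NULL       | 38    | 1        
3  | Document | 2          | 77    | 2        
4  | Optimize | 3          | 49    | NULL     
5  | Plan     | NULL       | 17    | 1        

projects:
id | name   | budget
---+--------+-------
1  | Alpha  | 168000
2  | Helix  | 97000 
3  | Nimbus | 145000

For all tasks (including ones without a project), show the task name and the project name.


LEFT JOIN keeps every row from tasks (the left table); where project_id has no match in projects, the project columns become NULL. Walk through each task:
  - task 1 (Review): project_id=3 -> matches Nimbus
  - task 2 (Setup): project_id=NULL, no match -> kept with NULL
  - task 3 (Document): project_id=2 -> matches Helix
  - task 4 (Optimize): project_id=3 -> matches Nimbus
  - task 5 (Plan): project_id=NULL, no match -> kept with NULL
All 5 rows appear; 2 have NULL project.

SQL:
SELECT a.name, b.name AS project
FROM tasks a
LEFT JOIN projects b ON a.project_id = b.id

Result:
name     | project
---------+--------
Review   | Nimbus 
Setup    | NULL   
Document | Helix  
Optimize | Nimbus 
Plan     | NULL   
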